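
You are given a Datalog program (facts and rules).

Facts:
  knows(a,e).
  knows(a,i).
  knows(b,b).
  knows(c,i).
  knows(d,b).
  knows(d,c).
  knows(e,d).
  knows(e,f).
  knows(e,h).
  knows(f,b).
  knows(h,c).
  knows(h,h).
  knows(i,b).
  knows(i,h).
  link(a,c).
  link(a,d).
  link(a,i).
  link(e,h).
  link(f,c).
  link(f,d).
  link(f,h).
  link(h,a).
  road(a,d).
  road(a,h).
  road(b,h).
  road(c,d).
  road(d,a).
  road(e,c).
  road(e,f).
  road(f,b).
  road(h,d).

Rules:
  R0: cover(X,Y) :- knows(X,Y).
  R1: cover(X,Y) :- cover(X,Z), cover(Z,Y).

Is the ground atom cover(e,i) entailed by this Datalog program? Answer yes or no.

round 1: derive cover(a,e) via R0 from knows(a,e)
round 1: derive cover(a,i) via R0 from knows(a,i)
round 1: derive cover(b,b) via R0 from knows(b,b)
round 1: derive cover(c,i) via R0 from knows(c,i)
round 1: derive cover(d,b) via R0 from knows(d,b)
round 1: derive cover(d,c) via R0 from knows(d,c)
round 1: derive cover(e,d) via R0 from knows(e,d)
round 1: derive cover(e,f) via R0 from knows(e,f)
round 1: derive cover(e,h) via R0 from knows(e,h)
round 1: derive cover(f,b) via R0 from knows(f,b)
round 1: derive cover(h,c) via R0 from knows(h,c)
round 1: derive cover(h,h) via R0 from knows(h,h)
round 1: derive cover(i,b) via R0 from knows(i,b)
round 1: derive cover(i,h) via R0 from knows(i,h)
round 2: derive cover(a,b) via R1 from cover(a,i), cover(i,b)
round 2: derive cover(a,d) via R1 from cover(a,e), cover(e,d)
round 2: derive cover(a,f) via R1 from cover(a,e), cover(e,f)
round 2: derive cover(a,h) via R1 from cover(a,e), cover(e,h)
round 2: derive cover(c,b) via R1 from cover(c,i), cover(i,b)
round 2: derive cover(c,h) via R1 from cover(c,i), cover(i,h)
round 2: derive cover(d,i) via R1 from cover(d,c), cover(c,i)
round 2: derive cover(e,b) via R1 from cover(e,d), cover(d,b)
round 2: derive cover(e,c) via R1 from cover(e,d), cover(d,c)
round 2: derive cover(h,i) via R1 from cover(h,c), cover(c,i)
round 2: derive cover(i,c) via R1 from cover(i,h), cover(h,c)
round 3: derive cover(a,c) via R1 from cover(a,d), cover(d,c)
round 3: derive cover(c,c) via R1 from cover(c,h), cover(h,c)
round 3: derive cover(d,h) via R1 from cover(d,c), cover(c,h)
round 3: derive cover(e,i) via R1 from cover(e,c), cover(c,i)
round 3: derive cover(h,b) via R1 from cover(h,c), cover(c,b)
round 3: derive cover(i,i) via R1 from cover(i,c), cover(c,i)

yes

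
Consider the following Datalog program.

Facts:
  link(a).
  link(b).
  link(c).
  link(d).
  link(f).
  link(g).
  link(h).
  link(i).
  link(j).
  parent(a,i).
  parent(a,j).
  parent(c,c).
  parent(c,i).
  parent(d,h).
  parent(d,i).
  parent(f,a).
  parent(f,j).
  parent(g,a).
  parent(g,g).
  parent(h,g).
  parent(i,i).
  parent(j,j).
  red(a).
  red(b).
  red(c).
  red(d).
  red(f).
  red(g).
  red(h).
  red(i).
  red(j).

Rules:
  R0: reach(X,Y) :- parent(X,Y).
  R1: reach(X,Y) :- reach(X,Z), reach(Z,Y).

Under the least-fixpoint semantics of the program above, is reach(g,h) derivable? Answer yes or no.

no

round 1: derive reach(a,i) via R0 from parent(a,i)
round 1: derive reach(a,j) via R0 from parent(a,j)
round 1: derive reach(c,c) via R0 from parent(c,c)
round 1: derive reach(c,i) via R0 from parent(c,i)
round 1: derive reach(d,h) via R0 from parent(d,h)
round 1: derive reach(d,i) via R0 from parent(d,i)
round 1: derive reach(f,a) via R0 from parent(f,a)
round 1: derive reach(f,j) via R0 from parent(f,j)
round 1: derive reach(g,a) via R0 from parent(g,a)
round 1: derive reach(g,g) via R0 from parent(g,g)
round 1: derive reach(h,g) via R0 from parent(h,g)
round 1: derive reach(i,i) via R0 from parent(i,i)
round 1: derive reach(j,j) via R0 from parent(j,j)
round 2: derive reach(d,g) via R1 from reach(d,h), reach(h,g)
round 2: derive reach(f,i) via R1 from reach(f,a), reach(a,i)
round 2: derive reach(g,i) via R1 from reach(g,a), reach(a,i)
round 2: derive reach(g,j) via R1 from reach(g,a), reach(a,j)
round 2: derive reach(h,a) via R1 from reach(h,g), reach(g,a)
round 3: derive reach(d,a) via R1 from reach(d,g), reach(g,a)
round 3: derive reach(d,j) via R1 from reach(d,g), reach(g,j)
round 3: derive reach(h,i) via R1 from reach(h,a), reach(a,i)
round 3: derive reach(h,j) via R1 from reach(h,a), reach(a,j)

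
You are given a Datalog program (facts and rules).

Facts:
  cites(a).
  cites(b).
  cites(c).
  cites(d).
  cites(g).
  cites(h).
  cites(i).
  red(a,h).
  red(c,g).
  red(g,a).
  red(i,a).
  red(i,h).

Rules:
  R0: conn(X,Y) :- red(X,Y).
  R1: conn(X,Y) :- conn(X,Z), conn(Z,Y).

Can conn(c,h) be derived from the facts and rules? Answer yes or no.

round 1: derive conn(a,h) via R0 from red(a,h)
round 1: derive conn(c,g) via R0 from red(c,g)
round 1: derive conn(g,a) via R0 from red(g,a)
round 1: derive conn(i,a) via R0 from red(i,a)
round 1: derive conn(i,h) via R0 from red(i,h)
round 2: derive conn(c,a) via R1 from conn(c,g), conn(g,a)
round 2: derive conn(g,h) via R1 from conn(g,a), conn(a,h)
round 3: derive conn(c,h) via R1 from conn(c,a), conn(a,h)

yes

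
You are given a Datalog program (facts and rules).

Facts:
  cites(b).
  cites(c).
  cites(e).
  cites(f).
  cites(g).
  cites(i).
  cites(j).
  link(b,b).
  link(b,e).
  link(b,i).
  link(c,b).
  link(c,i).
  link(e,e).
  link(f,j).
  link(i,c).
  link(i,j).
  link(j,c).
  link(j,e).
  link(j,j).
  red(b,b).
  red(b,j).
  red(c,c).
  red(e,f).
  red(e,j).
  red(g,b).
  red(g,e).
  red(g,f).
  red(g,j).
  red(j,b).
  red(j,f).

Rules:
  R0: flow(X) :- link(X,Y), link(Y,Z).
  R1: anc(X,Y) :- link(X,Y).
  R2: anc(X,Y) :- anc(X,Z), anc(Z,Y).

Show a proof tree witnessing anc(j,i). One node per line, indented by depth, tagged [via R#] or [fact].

round 1: derive anc(b,b) via R1 from link(b,b)
round 1: derive anc(b,e) via R1 from link(b,e)
round 1: derive anc(b,i) via R1 from link(b,i)
round 1: derive anc(c,b) via R1 from link(c,b)
round 1: derive anc(c,i) via R1 from link(c,i)
round 1: derive anc(e,e) via R1 from link(e,e)
round 1: derive anc(f,j) via R1 from link(f,j)
round 1: derive anc(i,c) via R1 from link(i,c)
round 1: derive anc(i,j) via R1 from link(i,j)
round 1: derive anc(j,c) via R1 from link(j,c)
round 1: derive anc(j,e) via R1 from link(j,e)
round 1: derive anc(j,j) via R1 from link(j,j)
round 2: derive anc(b,c) via R2 from anc(b,i), anc(i,c)
round 2: derive anc(b,j) via R2 from anc(b,i), anc(i,j)
round 2: derive anc(c,c) via R2 from anc(c,i), anc(i,c)
round 2: derive anc(c,e) via R2 from anc(c,b), anc(b,e)
round 2: derive anc(c,j) via R2 from anc(c,i), anc(i,j)
round 2: derive anc(f,c) via R2 from anc(f,j), anc(j,c)
round 2: derive anc(f,e) via R2 from anc(f,j), anc(j,e)
round 2: derive anc(i,b) via R2 from anc(i,c), anc(c,b)
round 2: derive anc(i,e) via R2 from anc(i,j), anc(j,e)
round 2: derive anc(i,i) via R2 from anc(i,c), anc(c,i)
round 2: derive anc(j,b) via R2 from anc(j,c), anc(c,b)
round 2: derive anc(j,i) via R2 from anc(j,c), anc(c,i)
round 3: derive anc(f,b) via R2 from anc(f,c), anc(c,b)
round 3: derive anc(f,i) via R2 from anc(f,c), anc(c,i)

anc(j,i)  [via R2]
  anc(j,c)  [via R1]
    link(j,c)  [fact]
  anc(c,i)  [via R1]
    link(c,i)  [fact]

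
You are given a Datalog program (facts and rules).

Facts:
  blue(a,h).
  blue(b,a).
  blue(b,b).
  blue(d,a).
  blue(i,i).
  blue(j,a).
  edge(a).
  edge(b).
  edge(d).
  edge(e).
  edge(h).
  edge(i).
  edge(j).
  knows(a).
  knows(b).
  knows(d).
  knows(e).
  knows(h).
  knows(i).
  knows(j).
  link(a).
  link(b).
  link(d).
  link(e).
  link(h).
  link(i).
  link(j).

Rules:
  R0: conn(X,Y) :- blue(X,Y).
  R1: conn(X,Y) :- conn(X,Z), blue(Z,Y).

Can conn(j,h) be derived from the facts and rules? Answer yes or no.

round 1: derive conn(a,h) via R0 from blue(a,h)
round 1: derive conn(b,a) via R0 from blue(b,a)
round 1: derive conn(b,b) via R0 from blue(b,b)
round 1: derive conn(d,a) via R0 from blue(d,a)
round 1: derive conn(i,i) via R0 from blue(i,i)
round 1: derive conn(j,a) via R0 from blue(j,a)
round 2: derive conn(b,h) via R1 from conn(b,a), blue(a,h)
round 2: derive conn(d,h) via R1 from conn(d,a), blue(a,h)
round 2: derive conn(j,h) via R1 from conn(j,a), blue(a,h)

yes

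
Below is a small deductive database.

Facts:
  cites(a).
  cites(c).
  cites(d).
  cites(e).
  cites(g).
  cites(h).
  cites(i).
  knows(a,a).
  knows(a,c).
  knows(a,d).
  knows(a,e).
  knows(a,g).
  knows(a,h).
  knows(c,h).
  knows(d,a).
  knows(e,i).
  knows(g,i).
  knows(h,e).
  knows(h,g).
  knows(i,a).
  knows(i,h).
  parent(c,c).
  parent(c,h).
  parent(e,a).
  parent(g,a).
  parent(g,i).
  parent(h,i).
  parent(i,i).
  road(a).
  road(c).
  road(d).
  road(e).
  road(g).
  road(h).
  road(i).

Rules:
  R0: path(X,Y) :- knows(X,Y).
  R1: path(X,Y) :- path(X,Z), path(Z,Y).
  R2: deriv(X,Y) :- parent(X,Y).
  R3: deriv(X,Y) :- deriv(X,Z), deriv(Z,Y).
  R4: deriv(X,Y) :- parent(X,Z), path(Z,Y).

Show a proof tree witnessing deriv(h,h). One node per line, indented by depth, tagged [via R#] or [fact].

round 1: derive path(a,a) via R0 from knows(a,a)
round 1: derive path(a,c) via R0 from knows(a,c)
round 1: derive path(a,d) via R0 from knows(a,d)
round 1: derive path(a,e) via R0 from knows(a,e)
round 1: derive path(a,g) via R0 from knows(a,g)
round 1: derive path(a,h) via R0 from knows(a,h)
round 1: derive path(c,h) via R0 from knows(c,h)
round 1: derive path(d,a) via R0 from knows(d,a)
round 1: derive path(e,i) via R0 from knows(e,i)
round 1: derive path(g,i) via R0 from knows(g,i)
round 1: derive path(h,e) via R0 from knows(h,e)
round 1: derive path(h,g) via R0 from knows(h,g)
round 1: derive path(i,a) via R0 from knows(i,a)
round 1: derive path(i,h) via R0 from knows(i,h)
round 1: derive deriv(c,c) via R2 from parent(c,c)
round 1: derive deriv(c,h) via R2 from parent(c,h)
round 1: derive deriv(e,a) via R2 from parent(e,a)
round 1: derive deriv(g,a) via R2 from parent(g,a)
round 1: derive deriv(g,i) via R2 from parent(g,i)
round 1: derive deriv(h,i) via R2 from parent(h,i)
round 1: derive deriv(i,i) via R2 from parent(i,i)
round 2: derive path(a,i) via R1 from path(a,e), path(e,i)
round 2: derive path(c,e) via R1 from path(c,h), path(h,e)
round 2: derive path(c,g) via R1 from path(c,h), path(h,g)
round 2: derive path(d,c) via R1 from path(d,a), path(a,c)
round 2: derive path(d,d) via R1 from path(d,a), path(a,d)
round 2: derive path(d,e) via R1 from path(d,a), path(a,e)
round 2: derive path(d,g) via R1 from path(d,a), path(a,g)
round 2: derive path(d,h) via R1 from path(d,a), path(a,h)
round 2: derive path(e,a) via R1 from path(e,i), path(i,a)
round 2: derive path(e,h) via R1 from path(e,i), path(i,h)
round 2: derive path(g,a) via R1 from path(g,i), path(i,a)
round 2: derive path(g,h) via R1 from path(g,i), path(i,h)
round 2: derive path(h,i) via R1 from path(h,e), path(e,i)
round 2: derive path(i,c) via R1 from path(i,a), path(a,c)
round 2: derive path(i,d) via R1 from path(i,a), path(a,d)
round 2: derive path(i,e) via R1 from path(i,a), path(a,e)
round 2: derive path(i,g) via R1 from path(i,a), path(a,g)
round 2: derive deriv(c,i) via R3 from deriv(c,h), deriv(h,i)
round 2: derive deriv(c,e) via R4 from parent(c,h), path(h,e)
round 2: derive deriv(c,g) via R4 from parent(c,h), path(h,g)
round 2: derive deriv(e,c) via R4 from parent(e,a), path(a,c)
round 2: derive deriv(e,d) via R4 from parent(e,a), path(a,d)
round 2: derive deriv(e,e) via R4 from parent(e,a), path(a,e)
round 2: derive deriv(e,g) via R4 from parent(e,a), path(a,g)
round 2: derive deriv(e,h) via R4 from parent(e,a), path(a,h)
round 2: derive deriv(g,c) via R4 from parent(g,a), path(a,c)
round 2: derive deriv(g,d) via R4 from parent(g,a), path(a,d)
round 2: derive deriv(g,e) via R4 from parent(g,a), path(a,e)
round 2: derive deriv(g,g) via R4 from parent(g,a), path(a,g)
round 2: derive deriv(g,h) via R4 from parent(g,a), path(a,h)
round 2: derive deriv(h,a) via R4 from parent(h,i), path(i,a)
round 2: derive deriv(h,h) via R4 from parent(h,i), path(i,h)
round 2: derive deriv(i,a) via R4 from parent(i,i), path(i,a)
round 2: derive deriv(i,h) via R4 from parent(i,i), path(i,h)
round 3: derive path(c,a) via R1 from path(c,e), path(e,a)
round 3: derive path(c,i) via R1 from path(c,e), path(e,i)
round 3: derive path(d,i) via R1 from path(d,a), path(a,i)
round 3: derive path(e,c) via R1 from path(e,a), path(a,c)
round 3: derive path(e,d) via R1 from path(e,a), path(a,d)
round 3: derive path(e,e) via R1 from path(e,a), path(a,e)
round 3: derive path(e,g) via R1 from path(e,a), path(a,g)
round 3: derive path(g,c) via R1 from path(g,a), path(a,c)
round 3: derive path(g,d) via R1 from path(g,a), path(a,d)
round 3: derive path(g,e) via R1 from path(g,a), path(a,e)
round 3: derive path(g,g) via R1 from path(g,a), path(a,g)
round 3: derive path(h,a) via R1 from path(h,e), path(e,a)
round 3: derive path(h,c) via R1 from path(h,i), path(i,c)
round 3: derive path(h,d) via R1 from path(h,i), path(i,d)
round 3: derive path(h,h) via R1 from path(h,e), path(e,h)
round 3: derive path(i,i) via R1 from path(i,a), path(a,i)
round 3: derive deriv(c,a) via R3 from deriv(c,e), deriv(e,a)
round 3: derive deriv(c,d) via R3 from deriv(c,e), deriv(e,d)
round 3: derive deriv(e,i) via R3 from deriv(e,c), deriv(c,i)
round 3: derive deriv(h,c) via R4 from parent(h,i), path(i,c)
round 3: derive deriv(h,d) via R4 from parent(h,i), path(i,d)
round 3: derive deriv(h,e) via R4 from parent(h,i), path(i,e)
round 3: derive deriv(h,g) via R4 from parent(h,i), path(i,g)
round 3: derive deriv(i,c) via R4 from parent(i,i), path(i,c)
round 3: derive deriv(i,d) via R4 from parent(i,i), path(i,d)
round 3: derive deriv(i,e) via R4 from parent(i,i), path(i,e)
round 3: derive deriv(i,g) via R4 from parent(i,i), path(i,g)
round 4: derive path(c,c) via R1 from path(c,a), path(a,c)
round 4: derive path(c,d) via R1 from path(c,a), path(a,d)

deriv(h,h)  [via R4]
  parent(h,i)  [fact]
  path(i,h)  [via R0]
    knows(i,h)  [fact]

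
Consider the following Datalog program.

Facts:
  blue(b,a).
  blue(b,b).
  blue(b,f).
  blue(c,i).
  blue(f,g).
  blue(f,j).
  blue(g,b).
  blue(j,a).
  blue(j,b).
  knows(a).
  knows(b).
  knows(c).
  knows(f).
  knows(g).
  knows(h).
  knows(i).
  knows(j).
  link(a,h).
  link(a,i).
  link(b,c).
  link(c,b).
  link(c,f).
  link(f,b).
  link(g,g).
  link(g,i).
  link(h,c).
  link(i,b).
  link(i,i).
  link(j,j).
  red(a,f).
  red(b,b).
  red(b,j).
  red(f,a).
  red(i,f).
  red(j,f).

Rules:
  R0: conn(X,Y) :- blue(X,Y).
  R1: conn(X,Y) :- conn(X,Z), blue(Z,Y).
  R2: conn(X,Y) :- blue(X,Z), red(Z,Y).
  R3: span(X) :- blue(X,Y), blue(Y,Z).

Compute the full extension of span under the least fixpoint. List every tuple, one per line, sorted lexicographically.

span(b)
span(f)
span(g)
span(j)

round 1: derive span(b) via R3 from blue(b,b), blue(b,a)
round 1: derive span(f) via R3 from blue(f,g), blue(g,b)
round 1: derive span(g) via R3 from blue(g,b), blue(b,a)
round 1: derive span(j) via R3 from blue(j,b), blue(b,a)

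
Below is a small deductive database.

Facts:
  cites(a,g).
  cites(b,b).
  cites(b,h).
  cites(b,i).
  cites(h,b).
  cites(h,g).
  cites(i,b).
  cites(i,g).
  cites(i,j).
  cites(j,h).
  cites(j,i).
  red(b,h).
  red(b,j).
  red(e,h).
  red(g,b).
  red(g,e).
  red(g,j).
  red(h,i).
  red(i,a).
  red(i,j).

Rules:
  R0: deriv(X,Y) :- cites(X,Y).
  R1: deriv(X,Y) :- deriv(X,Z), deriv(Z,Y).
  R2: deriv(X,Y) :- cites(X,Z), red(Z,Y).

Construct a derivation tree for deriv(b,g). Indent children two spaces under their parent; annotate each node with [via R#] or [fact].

deriv(b,g)  [via R1]
  deriv(b,a)  [via R2]
    cites(b,i)  [fact]
    red(i,a)  [fact]
  deriv(a,g)  [via R0]
    cites(a,g)  [fact]

round 1: derive deriv(a,g) via R0 from cites(a,g)
round 1: derive deriv(b,b) via R0 from cites(b,b)
round 1: derive deriv(b,h) via R0 from cites(b,h)
round 1: derive deriv(b,i) via R0 from cites(b,i)
round 1: derive deriv(h,b) via R0 from cites(h,b)
round 1: derive deriv(h,g) via R0 from cites(h,g)
round 1: derive deriv(i,b) via R0 from cites(i,b)
round 1: derive deriv(i,g) via R0 from cites(i,g)
round 1: derive deriv(i,j) via R0 from cites(i,j)
round 1: derive deriv(j,h) via R0 from cites(j,h)
round 1: derive deriv(j,i) via R0 from cites(j,i)
round 1: derive deriv(a,b) via R2 from cites(a,g), red(g,b)
round 1: derive deriv(a,e) via R2 from cites(a,g), red(g,e)
round 1: derive deriv(a,j) via R2 from cites(a,g), red(g,j)
round 1: derive deriv(b,a) via R2 from cites(b,i), red(i,a)
round 1: derive deriv(b,j) via R2 from cites(b,b), red(b,j)
round 1: derive deriv(h,e) via R2 from cites(h,g), red(g,e)
round 1: derive deriv(h,h) via R2 from cites(h,b), red(b,h)
round 1: derive deriv(h,j) via R2 from cites(h,b), red(b,j)
round 1: derive deriv(i,e) via R2 from cites(i,g), red(g,e)
round 1: derive deriv(i,h) via R2 from cites(i,b), red(b,h)
round 1: derive deriv(j,a) via R2 from cites(j,i), red(i,a)
round 1: derive deriv(j,j) via R2 from cites(j,i), red(i,j)
round 2: derive deriv(a,a) via R1 from deriv(a,b), deriv(b,a)
round 2: derive deriv(a,h) via R1 from deriv(a,b), deriv(b,h)
round 2: derive deriv(a,i) via R1 from deriv(a,b), deriv(b,i)
round 2: derive deriv(b,e) via R1 from deriv(b,a), deriv(a,e)
round 2: derive deriv(b,g) via R1 from deriv(b,a), deriv(a,g)
round 2: derive deriv(h,a) via R1 from deriv(h,b), deriv(b,a)
round 2: derive deriv(h,i) via R1 from deriv(h,b), deriv(b,i)
round 2: derive deriv(i,a) via R1 from deriv(i,b), deriv(b,a)
round 2: derive deriv(i,i) via R1 from deriv(i,b), deriv(b,i)
round 2: derive deriv(j,b) via R1 from deriv(j,a), deriv(a,b)
round 2: derive deriv(j,e) via R1 from deriv(j,a), deriv(a,e)
round 2: derive deriv(j,g) via R1 from deriv(j,a), deriv(a,g)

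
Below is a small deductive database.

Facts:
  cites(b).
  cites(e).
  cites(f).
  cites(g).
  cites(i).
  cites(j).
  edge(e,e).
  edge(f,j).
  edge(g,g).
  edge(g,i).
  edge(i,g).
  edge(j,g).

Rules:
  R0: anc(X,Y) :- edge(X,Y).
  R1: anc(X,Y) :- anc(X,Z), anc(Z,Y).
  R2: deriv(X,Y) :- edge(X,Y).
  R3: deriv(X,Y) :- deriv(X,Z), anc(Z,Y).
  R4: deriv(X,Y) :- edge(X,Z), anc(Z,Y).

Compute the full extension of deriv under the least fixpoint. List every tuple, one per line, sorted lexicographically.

round 1: derive anc(e,e) via R0 from edge(e,e)
round 1: derive anc(f,j) via R0 from edge(f,j)
round 1: derive anc(g,g) via R0 from edge(g,g)
round 1: derive anc(g,i) via R0 from edge(g,i)
round 1: derive anc(i,g) via R0 from edge(i,g)
round 1: derive anc(j,g) via R0 from edge(j,g)
round 1: derive deriv(e,e) via R2 from edge(e,e)
round 1: derive deriv(f,j) via R2 from edge(f,j)
round 1: derive deriv(g,g) via R2 from edge(g,g)
round 1: derive deriv(g,i) via R2 from edge(g,i)
round 1: derive deriv(i,g) via R2 from edge(i,g)
round 1: derive deriv(j,g) via R2 from edge(j,g)
round 2: derive anc(f,g) via R1 from anc(f,j), anc(j,g)
round 2: derive anc(i,i) via R1 from anc(i,g), anc(g,i)
round 2: derive anc(j,i) via R1 from anc(j,g), anc(g,i)
round 2: derive deriv(f,g) via R3 from deriv(f,j), anc(j,g)
round 2: derive deriv(i,i) via R3 from deriv(i,g), anc(g,i)
round 2: derive deriv(j,i) via R3 from deriv(j,g), anc(g,i)
round 3: derive anc(f,i) via R1 from anc(f,g), anc(g,i)
round 3: derive deriv(f,i) via R3 from deriv(f,g), anc(g,i)

deriv(e,e)
deriv(f,g)
deriv(f,i)
deriv(f,j)
deriv(g,g)
deriv(g,i)
deriv(i,g)
deriv(i,i)
deriv(j,g)
deriv(j,i)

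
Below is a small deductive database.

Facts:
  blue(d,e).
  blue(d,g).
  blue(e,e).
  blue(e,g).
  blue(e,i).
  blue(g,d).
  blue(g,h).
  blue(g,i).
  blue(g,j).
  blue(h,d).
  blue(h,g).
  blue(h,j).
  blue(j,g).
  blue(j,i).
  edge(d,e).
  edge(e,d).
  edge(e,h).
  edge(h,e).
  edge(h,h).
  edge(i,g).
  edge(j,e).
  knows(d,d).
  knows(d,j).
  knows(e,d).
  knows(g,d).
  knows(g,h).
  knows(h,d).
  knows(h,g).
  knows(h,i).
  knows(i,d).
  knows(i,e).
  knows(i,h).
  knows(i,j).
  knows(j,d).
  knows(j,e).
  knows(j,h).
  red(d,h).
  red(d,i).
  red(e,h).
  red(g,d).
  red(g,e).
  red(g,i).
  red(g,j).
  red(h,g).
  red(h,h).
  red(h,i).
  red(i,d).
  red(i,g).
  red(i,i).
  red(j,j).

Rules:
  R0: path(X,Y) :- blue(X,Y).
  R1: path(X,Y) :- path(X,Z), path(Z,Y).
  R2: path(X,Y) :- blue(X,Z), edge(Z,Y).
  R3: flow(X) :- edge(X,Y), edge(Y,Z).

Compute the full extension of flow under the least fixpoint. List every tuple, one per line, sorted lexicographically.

flow(d)
flow(e)
flow(h)
flow(j)

round 1: derive flow(d) via R3 from edge(d,e), edge(e,d)
round 1: derive flow(e) via R3 from edge(e,d), edge(d,e)
round 1: derive flow(h) via R3 from edge(h,e), edge(e,d)
round 1: derive flow(j) via R3 from edge(j,e), edge(e,d)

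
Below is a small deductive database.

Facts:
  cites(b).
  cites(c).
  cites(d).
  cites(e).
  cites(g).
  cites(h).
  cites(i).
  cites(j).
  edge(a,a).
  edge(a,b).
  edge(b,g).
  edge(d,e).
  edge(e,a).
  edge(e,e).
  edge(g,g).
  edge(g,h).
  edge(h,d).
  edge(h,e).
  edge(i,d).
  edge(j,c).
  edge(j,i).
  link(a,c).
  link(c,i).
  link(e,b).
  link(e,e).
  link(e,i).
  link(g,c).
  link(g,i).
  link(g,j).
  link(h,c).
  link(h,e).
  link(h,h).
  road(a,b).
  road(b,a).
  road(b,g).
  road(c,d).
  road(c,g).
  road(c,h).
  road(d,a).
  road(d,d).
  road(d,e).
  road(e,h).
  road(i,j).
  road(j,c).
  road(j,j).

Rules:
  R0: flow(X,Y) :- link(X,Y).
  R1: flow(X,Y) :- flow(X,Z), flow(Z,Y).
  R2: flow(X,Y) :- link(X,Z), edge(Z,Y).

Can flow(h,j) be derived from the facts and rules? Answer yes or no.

yes

round 1: derive flow(a,c) via R0 from link(a,c)
round 1: derive flow(c,i) via R0 from link(c,i)
round 1: derive flow(e,b) via R0 from link(e,b)
round 1: derive flow(e,e) via R0 from link(e,e)
round 1: derive flow(e,i) via R0 from link(e,i)
round 1: derive flow(g,c) via R0 from link(g,c)
round 1: derive flow(g,i) via R0 from link(g,i)
round 1: derive flow(g,j) via R0 from link(g,j)
round 1: derive flow(h,c) via R0 from link(h,c)
round 1: derive flow(h,e) via R0 from link(h,e)
round 1: derive flow(h,h) via R0 from link(h,h)
round 1: derive flow(c,d) via R2 from link(c,i), edge(i,d)
round 1: derive flow(e,a) via R2 from link(e,e), edge(e,a)
round 1: derive flow(e,d) via R2 from link(e,i), edge(i,d)
round 1: derive flow(e,g) via R2 from link(e,b), edge(b,g)
round 1: derive flow(g,d) via R2 from link(g,i), edge(i,d)
round 1: derive flow(h,a) via R2 from link(h,e), edge(e,a)
round 1: derive flow(h,d) via R2 from link(h,h), edge(h,d)
round 2: derive flow(a,d) via R1 from flow(a,c), flow(c,d)
round 2: derive flow(a,i) via R1 from flow(a,c), flow(c,i)
round 2: derive flow(e,c) via R1 from flow(e,a), flow(a,c)
round 2: derive flow(e,j) via R1 from flow(e,g), flow(g,j)
round 2: derive flow(h,b) via R1 from flow(h,e), flow(e,b)
round 2: derive flow(h,g) via R1 from flow(h,e), flow(e,g)
round 2: derive flow(h,i) via R1 from flow(h,c), flow(c,i)
round 3: derive flow(h,j) via R1 from flow(h,e), flow(e,j)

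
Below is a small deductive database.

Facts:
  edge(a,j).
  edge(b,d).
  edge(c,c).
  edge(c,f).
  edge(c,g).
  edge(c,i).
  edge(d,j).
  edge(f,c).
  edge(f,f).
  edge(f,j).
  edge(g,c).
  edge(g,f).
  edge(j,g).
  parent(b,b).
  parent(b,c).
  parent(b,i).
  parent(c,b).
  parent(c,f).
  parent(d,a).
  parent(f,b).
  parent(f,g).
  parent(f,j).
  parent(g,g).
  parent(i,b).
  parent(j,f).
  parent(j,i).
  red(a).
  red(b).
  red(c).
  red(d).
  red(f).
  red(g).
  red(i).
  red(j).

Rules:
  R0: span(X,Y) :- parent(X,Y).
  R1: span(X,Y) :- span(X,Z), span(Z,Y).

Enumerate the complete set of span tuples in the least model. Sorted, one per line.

round 1: derive span(b,b) via R0 from parent(b,b)
round 1: derive span(b,c) via R0 from parent(b,c)
round 1: derive span(b,i) via R0 from parent(b,i)
round 1: derive span(c,b) via R0 from parent(c,b)
round 1: derive span(c,f) via R0 from parent(c,f)
round 1: derive span(d,a) via R0 from parent(d,a)
round 1: derive span(f,b) via R0 from parent(f,b)
round 1: derive span(f,g) via R0 from parent(f,g)
round 1: derive span(f,j) via R0 from parent(f,j)
round 1: derive span(g,g) via R0 from parent(g,g)
round 1: derive span(i,b) via R0 from parent(i,b)
round 1: derive span(j,f) via R0 from parent(j,f)
round 1: derive span(j,i) via R0 from parent(j,i)
round 2: derive span(b,f) via R1 from span(b,c), span(c,f)
round 2: derive span(c,c) via R1 from span(c,b), span(b,c)
round 2: derive span(c,g) via R1 from span(c,f), span(f,g)
round 2: derive span(c,i) via R1 from span(c,b), span(b,i)
round 2: derive span(c,j) via R1 from span(c,f), span(f,j)
round 2: derive span(f,c) via R1 from span(f,b), span(b,c)
round 2: derive span(f,f) via R1 from span(f,j), span(j,f)
round 2: derive span(f,i) via R1 from span(f,b), span(b,i)
round 2: derive span(i,c) via R1 from span(i,b), span(b,c)
round 2: derive span(i,i) via R1 from span(i,b), span(b,i)
round 2: derive span(j,b) via R1 from span(j,f), span(f,b)
round 2: derive span(j,g) via R1 from span(j,f), span(f,g)
round 2: derive span(j,j) via R1 from span(j,f), span(f,j)
round 3: derive span(b,g) via R1 from span(b,c), span(c,g)
round 3: derive span(b,j) via R1 from span(b,c), span(c,j)
round 3: derive span(i,f) via R1 from span(i,b), span(b,f)
round 3: derive span(i,g) via R1 from span(i,c), span(c,g)
round 3: derive span(i,j) via R1 from span(i,c), span(c,j)
round 3: derive span(j,c) via R1 from span(j,b), span(b,c)

span(b,b)
span(b,c)
span(b,f)
span(b,g)
span(b,i)
span(b,j)
span(c,b)
span(c,c)
span(c,f)
span(c,g)
span(c,i)
span(c,j)
span(d,a)
span(f,b)
span(f,c)
span(f,f)
span(f,g)
span(f,i)
span(f,j)
span(g,g)
span(i,b)
span(i,c)
span(i,f)
span(i,g)
span(i,i)
span(i,j)
span(j,b)
span(j,c)
span(j,f)
span(j,g)
span(j,i)
span(j,j)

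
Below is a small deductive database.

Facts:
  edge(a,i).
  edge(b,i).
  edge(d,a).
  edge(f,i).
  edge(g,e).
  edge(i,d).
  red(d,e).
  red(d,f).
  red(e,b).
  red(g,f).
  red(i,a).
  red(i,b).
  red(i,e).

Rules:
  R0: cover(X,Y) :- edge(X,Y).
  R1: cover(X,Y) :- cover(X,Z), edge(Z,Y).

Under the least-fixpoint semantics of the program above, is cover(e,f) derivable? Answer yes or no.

no

round 1: derive cover(a,i) via R0 from edge(a,i)
round 1: derive cover(b,i) via R0 from edge(b,i)
round 1: derive cover(d,a) via R0 from edge(d,a)
round 1: derive cover(f,i) via R0 from edge(f,i)
round 1: derive cover(g,e) via R0 from edge(g,e)
round 1: derive cover(i,d) via R0 from edge(i,d)
round 2: derive cover(a,d) via R1 from cover(a,i), edge(i,d)
round 2: derive cover(b,d) via R1 from cover(b,i), edge(i,d)
round 2: derive cover(d,i) via R1 from cover(d,a), edge(a,i)
round 2: derive cover(f,d) via R1 from cover(f,i), edge(i,d)
round 2: derive cover(i,a) via R1 from cover(i,d), edge(d,a)
round 3: derive cover(a,a) via R1 from cover(a,d), edge(d,a)
round 3: derive cover(b,a) via R1 from cover(b,d), edge(d,a)
round 3: derive cover(d,d) via R1 from cover(d,i), edge(i,d)
round 3: derive cover(f,a) via R1 from cover(f,d), edge(d,a)
round 3: derive cover(i,i) via R1 from cover(i,a), edge(a,i)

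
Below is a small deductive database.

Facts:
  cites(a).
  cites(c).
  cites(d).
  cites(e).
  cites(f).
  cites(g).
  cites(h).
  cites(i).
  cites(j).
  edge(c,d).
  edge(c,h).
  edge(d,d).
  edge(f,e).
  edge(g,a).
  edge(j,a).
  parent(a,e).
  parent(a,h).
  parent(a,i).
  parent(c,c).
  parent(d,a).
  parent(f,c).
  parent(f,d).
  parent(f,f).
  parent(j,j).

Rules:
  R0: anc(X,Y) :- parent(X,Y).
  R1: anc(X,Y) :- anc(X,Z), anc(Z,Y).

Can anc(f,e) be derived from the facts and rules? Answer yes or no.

yes

round 1: derive anc(a,e) via R0 from parent(a,e)
round 1: derive anc(a,h) via R0 from parent(a,h)
round 1: derive anc(a,i) via R0 from parent(a,i)
round 1: derive anc(c,c) via R0 from parent(c,c)
round 1: derive anc(d,a) via R0 from parent(d,a)
round 1: derive anc(f,c) via R0 from parent(f,c)
round 1: derive anc(f,d) via R0 from parent(f,d)
round 1: derive anc(f,f) via R0 from parent(f,f)
round 1: derive anc(j,j) via R0 from parent(j,j)
round 2: derive anc(d,e) via R1 from anc(d,a), anc(a,e)
round 2: derive anc(d,h) via R1 from anc(d,a), anc(a,h)
round 2: derive anc(d,i) via R1 from anc(d,a), anc(a,i)
round 2: derive anc(f,a) via R1 from anc(f,d), anc(d,a)
round 3: derive anc(f,e) via R1 from anc(f,a), anc(a,e)
round 3: derive anc(f,h) via R1 from anc(f,a), anc(a,h)
round 3: derive anc(f,i) via R1 from anc(f,a), anc(a,i)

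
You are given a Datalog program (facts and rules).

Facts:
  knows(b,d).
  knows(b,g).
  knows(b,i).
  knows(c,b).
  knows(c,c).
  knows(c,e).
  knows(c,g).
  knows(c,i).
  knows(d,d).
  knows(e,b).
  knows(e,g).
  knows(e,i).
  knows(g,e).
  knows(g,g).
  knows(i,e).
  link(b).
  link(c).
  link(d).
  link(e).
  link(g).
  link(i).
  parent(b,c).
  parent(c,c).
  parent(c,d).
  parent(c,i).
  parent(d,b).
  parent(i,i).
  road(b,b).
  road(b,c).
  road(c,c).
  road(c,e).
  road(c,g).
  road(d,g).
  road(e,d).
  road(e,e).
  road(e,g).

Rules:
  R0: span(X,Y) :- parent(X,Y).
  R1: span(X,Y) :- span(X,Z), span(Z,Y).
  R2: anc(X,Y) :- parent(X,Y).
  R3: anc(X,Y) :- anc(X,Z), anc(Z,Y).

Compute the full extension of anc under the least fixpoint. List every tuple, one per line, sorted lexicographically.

anc(b,b)
anc(b,c)
anc(b,d)
anc(b,i)
anc(c,b)
anc(c,c)
anc(c,d)
anc(c,i)
anc(d,b)
anc(d,c)
anc(d,d)
anc(d,i)
anc(i,i)

round 1: derive anc(b,c) via R2 from parent(b,c)
round 1: derive anc(c,c) via R2 from parent(c,c)
round 1: derive anc(c,d) via R2 from parent(c,d)
round 1: derive anc(c,i) via R2 from parent(c,i)
round 1: derive anc(d,b) via R2 from parent(d,b)
round 1: derive anc(i,i) via R2 from parent(i,i)
round 2: derive anc(b,d) via R3 from anc(b,c), anc(c,d)
round 2: derive anc(b,i) via R3 from anc(b,c), anc(c,i)
round 2: derive anc(c,b) via R3 from anc(c,d), anc(d,b)
round 2: derive anc(d,c) via R3 from anc(d,b), anc(b,c)
round 3: derive anc(b,b) via R3 from anc(b,c), anc(c,b)
round 3: derive anc(d,d) via R3 from anc(d,b), anc(b,d)
round 3: derive anc(d,i) via R3 from anc(d,b), anc(b,i)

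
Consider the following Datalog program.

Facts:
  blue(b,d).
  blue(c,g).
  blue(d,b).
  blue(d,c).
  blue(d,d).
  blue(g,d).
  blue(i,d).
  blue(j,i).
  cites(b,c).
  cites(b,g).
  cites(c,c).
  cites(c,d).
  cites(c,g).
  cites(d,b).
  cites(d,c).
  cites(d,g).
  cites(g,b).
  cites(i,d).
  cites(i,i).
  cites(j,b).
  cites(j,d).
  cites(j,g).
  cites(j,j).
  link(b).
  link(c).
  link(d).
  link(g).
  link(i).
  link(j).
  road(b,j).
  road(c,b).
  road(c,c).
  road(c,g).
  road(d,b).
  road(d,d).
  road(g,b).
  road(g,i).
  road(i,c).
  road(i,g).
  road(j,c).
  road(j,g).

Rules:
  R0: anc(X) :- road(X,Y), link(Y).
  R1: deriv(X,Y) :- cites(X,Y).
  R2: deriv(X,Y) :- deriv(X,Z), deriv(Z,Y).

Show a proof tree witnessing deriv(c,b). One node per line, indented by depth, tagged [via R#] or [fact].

round 1: derive deriv(b,c) via R1 from cites(b,c)
round 1: derive deriv(b,g) via R1 from cites(b,g)
round 1: derive deriv(c,c) via R1 from cites(c,c)
round 1: derive deriv(c,d) via R1 from cites(c,d)
round 1: derive deriv(c,g) via R1 from cites(c,g)
round 1: derive deriv(d,b) via R1 from cites(d,b)
round 1: derive deriv(d,c) via R1 from cites(d,c)
round 1: derive deriv(d,g) via R1 from cites(d,g)
round 1: derive deriv(g,b) via R1 from cites(g,b)
round 1: derive deriv(i,d) via R1 from cites(i,d)
round 1: derive deriv(i,i) via R1 from cites(i,i)
round 1: derive deriv(j,b) via R1 from cites(j,b)
round 1: derive deriv(j,d) via R1 from cites(j,d)
round 1: derive deriv(j,g) via R1 from cites(j,g)
round 1: derive deriv(j,j) via R1 from cites(j,j)
round 2: derive deriv(b,b) via R2 from deriv(b,g), deriv(g,b)
round 2: derive deriv(b,d) via R2 from deriv(b,c), deriv(c,d)
round 2: derive deriv(c,b) via R2 from deriv(c,d), deriv(d,b)
round 2: derive deriv(d,d) via R2 from deriv(d,c), deriv(c,d)
round 2: derive deriv(g,c) via R2 from deriv(g,b), deriv(b,c)
round 2: derive deriv(g,g) via R2 from deriv(g,b), deriv(b,g)
round 2: derive deriv(i,b) via R2 from deriv(i,d), deriv(d,b)
round 2: derive deriv(i,c) via R2 from deriv(i,d), deriv(d,c)
round 2: derive deriv(i,g) via R2 from deriv(i,d), deriv(d,g)
round 2: derive deriv(j,c) via R2 from deriv(j,b), deriv(b,c)
round 3: derive deriv(g,d) via R2 from deriv(g,b), deriv(b,d)

deriv(c,b)  [via R2]
  deriv(c,d)  [via R1]
    cites(c,d)  [fact]
  deriv(d,b)  [via R1]
    cites(d,b)  [fact]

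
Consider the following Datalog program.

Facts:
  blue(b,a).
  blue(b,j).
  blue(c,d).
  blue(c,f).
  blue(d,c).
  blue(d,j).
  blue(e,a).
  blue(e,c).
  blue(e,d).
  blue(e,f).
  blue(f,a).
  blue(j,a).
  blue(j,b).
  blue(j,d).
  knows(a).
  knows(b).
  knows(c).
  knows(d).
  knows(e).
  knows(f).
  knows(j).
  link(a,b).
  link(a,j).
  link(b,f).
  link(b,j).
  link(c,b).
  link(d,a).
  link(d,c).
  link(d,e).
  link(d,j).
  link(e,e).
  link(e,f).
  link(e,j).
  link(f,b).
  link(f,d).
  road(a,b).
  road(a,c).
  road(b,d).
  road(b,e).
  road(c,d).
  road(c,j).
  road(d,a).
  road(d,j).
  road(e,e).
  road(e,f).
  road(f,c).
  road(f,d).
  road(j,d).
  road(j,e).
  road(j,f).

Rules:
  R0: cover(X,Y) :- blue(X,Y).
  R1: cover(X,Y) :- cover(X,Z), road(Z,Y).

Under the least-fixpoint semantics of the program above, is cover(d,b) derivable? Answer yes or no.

round 1: derive cover(b,a) via R0 from blue(b,a)
round 1: derive cover(b,j) via R0 from blue(b,j)
round 1: derive cover(c,d) via R0 from blue(c,d)
round 1: derive cover(c,f) via R0 from blue(c,f)
round 1: derive cover(d,c) via R0 from blue(d,c)
round 1: derive cover(d,j) via R0 from blue(d,j)
round 1: derive cover(e,a) via R0 from blue(e,a)
round 1: derive cover(e,c) via R0 from blue(e,c)
round 1: derive cover(e,d) via R0 from blue(e,d)
round 1: derive cover(e,f) via R0 from blue(e,f)
round 1: derive cover(f,a) via R0 from blue(f,a)
round 1: derive cover(j,a) via R0 from blue(j,a)
round 1: derive cover(j,b) via R0 from blue(j,b)
round 1: derive cover(j,d) via R0 from blue(j,d)
round 2: derive cover(b,b) via R1 from cover(b,a), road(a,b)
round 2: derive cover(b,c) via R1 from cover(b,a), road(a,c)
round 2: derive cover(b,d) via R1 from cover(b,j), road(j,d)
round 2: derive cover(b,e) via R1 from cover(b,j), road(j,e)
round 2: derive cover(b,f) via R1 from cover(b,j), road(j,f)
round 2: derive cover(c,a) via R1 from cover(c,d), road(d,a)
round 2: derive cover(c,c) via R1 from cover(c,f), road(f,c)
round 2: derive cover(c,j) via R1 from cover(c,d), road(d,j)
round 2: derive cover(d,d) via R1 from cover(d,c), road(c,d)
round 2: derive cover(d,e) via R1 from cover(d,j), road(j,e)
round 2: derive cover(d,f) via R1 from cover(d,j), road(j,f)
round 2: derive cover(e,b) via R1 from cover(e,a), road(a,b)
round 2: derive cover(e,j) via R1 from cover(e,c), road(c,j)
round 2: derive cover(f,b) via R1 from cover(f,a), road(a,b)
round 2: derive cover(f,c) via R1 from cover(f,a), road(a,c)
round 2: derive cover(j,c) via R1 from cover(j,a), road(a,c)
round 2: derive cover(j,e) via R1 from cover(j,b), road(b,e)
round 2: derive cover(j,j) via R1 from cover(j,d), road(d,j)
round 3: derive cover(c,b) via R1 from cover(c,a), road(a,b)
round 3: derive cover(c,e) via R1 from cover(c,j), road(j,e)
round 3: derive cover(d,a) via R1 from cover(d,d), road(d,a)
round 3: derive cover(e,e) via R1 from cover(e,b), road(b,e)
round 3: derive cover(f,d) via R1 from cover(f,b), road(b,d)
round 3: derive cover(f,e) via R1 from cover(f,b), road(b,e)
round 3: derive cover(f,j) via R1 from cover(f,c), road(c,j)
round 3: derive cover(j,f) via R1 from cover(j,e), road(e,f)
round 4: derive cover(d,b) via R1 from cover(d,a), road(a,b)
round 4: derive cover(f,f) via R1 from cover(f,e), road(e,f)

yes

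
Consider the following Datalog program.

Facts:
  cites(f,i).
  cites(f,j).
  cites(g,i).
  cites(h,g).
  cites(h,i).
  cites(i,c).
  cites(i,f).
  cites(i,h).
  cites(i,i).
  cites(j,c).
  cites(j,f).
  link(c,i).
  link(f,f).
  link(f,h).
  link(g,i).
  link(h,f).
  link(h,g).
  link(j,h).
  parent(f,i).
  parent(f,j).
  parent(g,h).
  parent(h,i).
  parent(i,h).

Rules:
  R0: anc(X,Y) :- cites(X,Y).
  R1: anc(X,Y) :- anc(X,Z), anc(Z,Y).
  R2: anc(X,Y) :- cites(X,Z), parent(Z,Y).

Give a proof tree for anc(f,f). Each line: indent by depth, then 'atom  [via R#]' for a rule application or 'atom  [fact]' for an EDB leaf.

round 1: derive anc(f,i) via R0 from cites(f,i)
round 1: derive anc(f,j) via R0 from cites(f,j)
round 1: derive anc(g,i) via R0 from cites(g,i)
round 1: derive anc(h,g) via R0 from cites(h,g)
round 1: derive anc(h,i) via R0 from cites(h,i)
round 1: derive anc(i,c) via R0 from cites(i,c)
round 1: derive anc(i,f) via R0 from cites(i,f)
round 1: derive anc(i,h) via R0 from cites(i,h)
round 1: derive anc(i,i) via R0 from cites(i,i)
round 1: derive anc(j,c) via R0 from cites(j,c)
round 1: derive anc(j,f) via R0 from cites(j,f)
round 1: derive anc(f,h) via R2 from cites(f,i), parent(i,h)
round 1: derive anc(g,h) via R2 from cites(g,i), parent(i,h)
round 1: derive anc(h,h) via R2 from cites(h,g), parent(g,h)
round 1: derive anc(i,j) via R2 from cites(i,f), parent(f,j)
round 1: derive anc(j,i) via R2 from cites(j,f), parent(f,i)
round 1: derive anc(j,j) via R2 from cites(j,f), parent(f,j)
round 2: derive anc(f,c) via R1 from anc(f,i), anc(i,c)
round 2: derive anc(f,f) via R1 from anc(f,i), anc(i,f)
round 2: derive anc(f,g) via R1 from anc(f,h), anc(h,g)
round 2: derive anc(g,c) via R1 from anc(g,i), anc(i,c)
round 2: derive anc(g,f) via R1 from anc(g,i), anc(i,f)
round 2: derive anc(g,g) via R1 from anc(g,h), anc(h,g)
round 2: derive anc(g,j) via R1 from anc(g,i), anc(i,j)
round 2: derive anc(h,c) via R1 from anc(h,i), anc(i,c)
round 2: derive anc(h,f) via R1 from anc(h,i), anc(i,f)
round 2: derive anc(h,j) via R1 from anc(h,i), anc(i,j)
round 2: derive anc(i,g) via R1 from anc(i,h), anc(h,g)
round 2: derive anc(j,h) via R1 from anc(j,f), anc(f,h)
round 3: derive anc(j,g) via R1 from anc(j,f), anc(f,g)

anc(f,f)  [via R1]
  anc(f,i)  [via R0]
    cites(f,i)  [fact]
  anc(i,f)  [via R0]
    cites(i,f)  [fact]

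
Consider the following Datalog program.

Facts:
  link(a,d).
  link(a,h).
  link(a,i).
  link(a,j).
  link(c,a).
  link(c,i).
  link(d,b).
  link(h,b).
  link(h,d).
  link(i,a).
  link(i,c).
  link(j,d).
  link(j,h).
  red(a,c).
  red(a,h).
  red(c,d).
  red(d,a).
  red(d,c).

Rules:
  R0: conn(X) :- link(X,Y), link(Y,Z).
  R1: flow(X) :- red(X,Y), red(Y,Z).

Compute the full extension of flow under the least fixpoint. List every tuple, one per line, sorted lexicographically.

flow(a)
flow(c)
flow(d)

round 1: derive flow(a) via R1 from red(a,c), red(c,d)
round 1: derive flow(c) via R1 from red(c,d), red(d,a)
round 1: derive flow(d) via R1 from red(d,a), red(a,c)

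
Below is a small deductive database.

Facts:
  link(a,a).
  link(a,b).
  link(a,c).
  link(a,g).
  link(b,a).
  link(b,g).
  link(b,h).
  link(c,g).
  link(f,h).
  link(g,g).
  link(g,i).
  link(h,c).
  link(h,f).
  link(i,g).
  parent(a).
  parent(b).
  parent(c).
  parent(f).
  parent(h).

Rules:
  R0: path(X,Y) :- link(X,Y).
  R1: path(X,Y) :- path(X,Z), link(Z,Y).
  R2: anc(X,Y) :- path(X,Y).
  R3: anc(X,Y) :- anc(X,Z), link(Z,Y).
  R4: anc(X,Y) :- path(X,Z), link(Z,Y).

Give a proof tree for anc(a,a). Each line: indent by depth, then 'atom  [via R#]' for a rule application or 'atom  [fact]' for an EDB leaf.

round 1: derive path(a,a) via R0 from link(a,a)
round 1: derive path(a,b) via R0 from link(a,b)
round 1: derive path(a,c) via R0 from link(a,c)
round 1: derive path(a,g) via R0 from link(a,g)
round 1: derive path(b,a) via R0 from link(b,a)
round 1: derive path(b,g) via R0 from link(b,g)
round 1: derive path(b,h) via R0 from link(b,h)
round 1: derive path(c,g) via R0 from link(c,g)
round 1: derive path(f,h) via R0 from link(f,h)
round 1: derive path(g,g) via R0 from link(g,g)
round 1: derive path(g,i) via R0 from link(g,i)
round 1: derive path(h,c) via R0 from link(h,c)
round 1: derive path(h,f) via R0 from link(h,f)
round 1: derive path(i,g) via R0 from link(i,g)
round 2: derive path(a,h) via R1 from path(a,b), link(b,h)
round 2: derive path(a,i) via R1 from path(a,g), link(g,i)
round 2: derive path(b,b) via R1 from path(b,a), link(a,b)
round 2: derive path(b,c) via R1 from path(b,a), link(a,c)
round 2: derive path(b,f) via R1 from path(b,h), link(h,f)
round 2: derive path(b,i) via R1 from path(b,g), link(g,i)
round 2: derive path(c,i) via R1 from path(c,g), link(g,i)
round 2: derive path(f,c) via R1 from path(f,h), link(h,c)
round 2: derive path(f,f) via R1 from path(f,h), link(h,f)
round 2: derive path(h,g) via R1 from path(h,c), link(c,g)
round 2: derive path(h,h) via R1 from path(h,f), link(f,h)
round 2: derive path(i,i) via R1 from path(i,g), link(g,i)
round 2: derive anc(a,a) via R2 from path(a,a)
round 2: derive anc(a,b) via R2 from path(a,b)
round 2: derive anc(a,c) via R2 from path(a,c)
round 2: derive anc(a,g) via R2 from path(a,g)
round 2: derive anc(b,a) via R2 from path(b,a)
round 2: derive anc(b,g) via R2 from path(b,g)
round 2: derive anc(b,h) via R2 from path(b,h)
round 2: derive anc(c,g) via R2 from path(c,g)
round 2: derive anc(f,h) via R2 from path(f,h)
round 2: derive anc(g,g) via R2 from path(g,g)
round 2: derive anc(g,i) via R2 from path(g,i)
round 2: derive anc(h,c) via R2 from path(h,c)
round 2: derive anc(h,f) via R2 from path(h,f)
round 2: derive anc(i,g) via R2 from path(i,g)
round 2: derive anc(a,h) via R4 from path(a,b), link(b,h)
round 2: derive anc(a,i) via R4 from path(a,g), link(g,i)
round 2: derive anc(b,b) via R4 from path(b,a), link(a,b)
round 2: derive anc(b,c) via R4 from path(b,a), link(a,c)
round 2: derive anc(b,f) via R4 from path(b,h), link(h,f)
round 2: derive anc(b,i) via R4 from path(b,g), link(g,i)
round 2: derive anc(c,i) via R4 from path(c,g), link(g,i)
round 2: derive anc(f,c) via R4 from path(f,h), link(h,c)
round 2: derive anc(f,f) via R4 from path(f,h), link(h,f)
round 2: derive anc(h,g) via R4 from path(h,c), link(c,g)
round 2: derive anc(h,h) via R4 from path(h,f), link(f,h)
round 2: derive anc(i,i) via R4 from path(i,g), link(g,i)
round 3: derive path(a,f) via R1 from path(a,h), link(h,f)
round 3: derive path(f,g) via R1 from path(f,c), link(c,g)
round 3: derive path(h,i) via R1 from path(h,g), link(g,i)
round 3: derive anc(a,f) via R3 from anc(a,h), link(h,f)
round 3: derive anc(f,g) via R3 from anc(f,c), link(c,g)
round 3: derive anc(h,i) via R3 from anc(h,g), link(g,i)
round 4: derive path(f,i) via R1 from path(f,g), link(g,i)
round 4: derive anc(f,i) via R3 from anc(f,g), link(g,i)

anc(a,a)  [via R2]
  path(a,a)  [via R0]
    link(a,a)  [fact]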